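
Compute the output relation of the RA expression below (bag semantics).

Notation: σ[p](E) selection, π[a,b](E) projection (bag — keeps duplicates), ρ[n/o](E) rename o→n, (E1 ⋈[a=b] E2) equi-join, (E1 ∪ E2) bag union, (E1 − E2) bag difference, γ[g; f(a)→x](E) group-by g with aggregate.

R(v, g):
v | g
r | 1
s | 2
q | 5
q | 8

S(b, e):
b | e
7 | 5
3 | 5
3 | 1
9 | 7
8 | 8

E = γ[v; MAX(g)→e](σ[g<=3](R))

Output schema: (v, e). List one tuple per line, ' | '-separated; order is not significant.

Subexpression sizes:
  R → 4
  σ[g<=3](R) → 2
  γ[v; MAX(g)→e](σ[g<=3](R)) → 2

== RESULT ==
v | e
r | 1
s | 2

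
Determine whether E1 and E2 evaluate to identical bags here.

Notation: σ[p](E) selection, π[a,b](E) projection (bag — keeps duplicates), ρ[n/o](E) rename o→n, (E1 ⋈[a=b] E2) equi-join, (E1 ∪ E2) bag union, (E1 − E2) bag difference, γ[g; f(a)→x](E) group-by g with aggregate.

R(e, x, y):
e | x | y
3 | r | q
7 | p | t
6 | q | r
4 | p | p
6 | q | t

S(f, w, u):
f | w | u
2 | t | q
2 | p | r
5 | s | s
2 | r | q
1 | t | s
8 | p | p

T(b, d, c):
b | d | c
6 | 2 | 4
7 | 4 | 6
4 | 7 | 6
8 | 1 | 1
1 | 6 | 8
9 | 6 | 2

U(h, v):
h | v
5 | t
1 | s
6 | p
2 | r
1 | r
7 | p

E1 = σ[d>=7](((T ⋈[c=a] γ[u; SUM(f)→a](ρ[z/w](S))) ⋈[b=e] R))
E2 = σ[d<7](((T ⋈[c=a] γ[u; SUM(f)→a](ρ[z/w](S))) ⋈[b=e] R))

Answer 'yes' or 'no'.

E1 row counts bottom-up:
  T → 6
  S → 6
  ρ[z/w](S) → 6
  γ[u; SUM(f)→a](ρ[z/w](S)) → 4
  (T ⋈[c=a] γ[u; SUM(f)→a](ρ[z/w](S))) → 5
  R → 5
  ((T ⋈[c=a] γ[u; SUM(f)→a](ρ[z/w](S))) ⋈[b=e] R) → 4
  σ[d>=7](((T ⋈[c=a] γ[u; SUM(f)→a](ρ[z/w](S))) ⋈[b=e] R)) → 1
E2 row counts bottom-up:
  T → 6
  S → 6
  ρ[z/w](S) → 6
  γ[u; SUM(f)→a](ρ[z/w](S)) → 4
  (T ⋈[c=a] γ[u; SUM(f)→a](ρ[z/w](S))) → 5
  R → 5
  ((T ⋈[c=a] γ[u; SUM(f)→a](ρ[z/w](S))) ⋈[b=e] R) → 4
  σ[d<7](((T ⋈[c=a] γ[u; SUM(f)→a](ρ[z/w](S))) ⋈[b=e] R)) → 3

E1 result:
b | d | c | u | a | e | x | y
4 | 7 | 6 | s | 6 | 4 | p | p
E2 result:
b | d | c | u | a | e | x | y
6 | 2 | 4 | q | 4 | 6 | q | r
6 | 2 | 4 | q | 4 | 6 | q | t
7 | 4 | 6 | s | 6 | 7 | p | t
Witness: (6, 2, 4, 'q', 4, 6, 'q', 'r') appears 0× in E1 but 1× in E2.

no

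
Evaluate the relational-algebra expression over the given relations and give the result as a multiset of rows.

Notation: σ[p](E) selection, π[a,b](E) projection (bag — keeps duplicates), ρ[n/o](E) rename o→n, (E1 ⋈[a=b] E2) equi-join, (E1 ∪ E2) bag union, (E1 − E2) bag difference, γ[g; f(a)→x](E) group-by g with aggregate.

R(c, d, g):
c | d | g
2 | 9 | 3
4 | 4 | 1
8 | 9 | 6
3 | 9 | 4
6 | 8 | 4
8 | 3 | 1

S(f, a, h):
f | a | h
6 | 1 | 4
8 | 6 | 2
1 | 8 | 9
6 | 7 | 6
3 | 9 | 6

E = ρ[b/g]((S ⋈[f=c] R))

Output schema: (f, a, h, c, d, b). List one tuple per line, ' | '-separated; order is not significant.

Per-node cardinality:
  S → 5
  R → 6
  (S ⋈[f=c] R) → 5
  ρ[b/g]((S ⋈[f=c] R)) → 5

== RESULT ==
f | a | h | c | d | b
3 | 9 | 6 | 3 | 9 | 4
6 | 1 | 4 | 6 | 8 | 4
6 | 7 | 6 | 6 | 8 | 4
8 | 6 | 2 | 8 | 3 | 1
8 | 6 | 2 | 8 | 9 | 6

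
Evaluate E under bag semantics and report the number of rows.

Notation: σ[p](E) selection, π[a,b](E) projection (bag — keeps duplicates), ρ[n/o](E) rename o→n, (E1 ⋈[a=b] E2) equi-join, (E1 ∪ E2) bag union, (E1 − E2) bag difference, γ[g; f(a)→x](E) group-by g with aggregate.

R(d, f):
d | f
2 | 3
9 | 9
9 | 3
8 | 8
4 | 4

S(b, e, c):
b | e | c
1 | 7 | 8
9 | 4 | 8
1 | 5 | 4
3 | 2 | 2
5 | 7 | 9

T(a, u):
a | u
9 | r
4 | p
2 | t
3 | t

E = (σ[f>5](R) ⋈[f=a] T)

Stepwise |·|:
  R → 5
  σ[f>5](R) → 2
  T → 4
  (σ[f>5](R) ⋈[f=a] T) → 1

|E| = 1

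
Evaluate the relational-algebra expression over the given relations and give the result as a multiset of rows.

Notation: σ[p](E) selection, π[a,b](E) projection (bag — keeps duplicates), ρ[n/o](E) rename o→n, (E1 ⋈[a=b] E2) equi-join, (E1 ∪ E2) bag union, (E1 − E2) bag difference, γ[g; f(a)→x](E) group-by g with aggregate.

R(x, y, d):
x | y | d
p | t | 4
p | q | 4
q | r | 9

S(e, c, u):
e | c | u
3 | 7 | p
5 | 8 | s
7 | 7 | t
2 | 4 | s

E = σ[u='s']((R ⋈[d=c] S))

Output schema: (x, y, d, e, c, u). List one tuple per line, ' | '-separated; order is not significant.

Row counts bottom-up:
  R → 3
  S → 4
  (R ⋈[d=c] S) → 2
  σ[u='s']((R ⋈[d=c] S)) → 2

== RESULT ==
x | y | d | e | c | u
p | q | 4 | 2 | 4 | s
p | t | 4 | 2 | 4 | s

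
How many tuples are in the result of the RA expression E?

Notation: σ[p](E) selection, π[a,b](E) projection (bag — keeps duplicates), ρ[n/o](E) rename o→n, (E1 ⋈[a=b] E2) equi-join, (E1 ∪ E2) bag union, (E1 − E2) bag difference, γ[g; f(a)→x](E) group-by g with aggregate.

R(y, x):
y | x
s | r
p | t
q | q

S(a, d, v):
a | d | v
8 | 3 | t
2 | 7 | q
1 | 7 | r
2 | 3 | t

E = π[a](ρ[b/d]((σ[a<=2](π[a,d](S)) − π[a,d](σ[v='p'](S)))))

Row counts bottom-up:
  S → 4
  π[a,d](S) → 4
  σ[a<=2](π[a,d](S)) → 3
  S → 4
  σ[v='p'](S) → 0
  π[a,d](σ[v='p'](S)) → 0
  (σ[a<=2](π[a,d](S)) − π[a,d](σ[v='p'](S))) → 3
  ρ[b/d]((σ[a<=2](π[a,d](S)) − π[a,d](σ[v='p'](S)))) → 3
  π[a](ρ[b/d]((σ[a<=2](π[a,d](S)) − π[a,d](σ[v='p'](S))))) → 3

|E| = 3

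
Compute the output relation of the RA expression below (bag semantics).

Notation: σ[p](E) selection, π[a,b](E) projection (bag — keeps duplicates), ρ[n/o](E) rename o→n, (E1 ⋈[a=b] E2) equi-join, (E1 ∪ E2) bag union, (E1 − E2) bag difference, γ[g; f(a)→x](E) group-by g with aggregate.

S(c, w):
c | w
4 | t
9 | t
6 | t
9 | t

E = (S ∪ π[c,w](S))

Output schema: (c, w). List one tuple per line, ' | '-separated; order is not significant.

Per-node cardinality:
  S → 4
  S → 4
  π[c,w](S) → 4
  (S ∪ π[c,w](S)) → 8

== RESULT ==
c | w
4 | t
4 | t
6 | t
6 | t
9 | t
9 | t
9 | t
9 | t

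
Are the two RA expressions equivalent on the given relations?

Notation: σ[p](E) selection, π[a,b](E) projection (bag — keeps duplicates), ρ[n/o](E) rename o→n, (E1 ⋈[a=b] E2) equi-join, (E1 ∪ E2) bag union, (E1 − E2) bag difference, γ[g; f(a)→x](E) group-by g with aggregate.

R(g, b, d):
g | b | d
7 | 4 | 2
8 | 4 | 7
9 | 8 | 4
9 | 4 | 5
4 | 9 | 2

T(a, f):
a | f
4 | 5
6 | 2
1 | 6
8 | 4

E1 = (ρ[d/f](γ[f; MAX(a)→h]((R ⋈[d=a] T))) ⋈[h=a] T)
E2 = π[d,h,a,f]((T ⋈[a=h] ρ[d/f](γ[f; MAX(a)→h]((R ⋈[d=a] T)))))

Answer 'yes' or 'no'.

E1 subexpression sizes:
  R → 5
  T → 4
  (R ⋈[d=a] T) → 1
  γ[f; MAX(a)→h]((R ⋈[d=a] T)) → 1
  ρ[d/f](γ[f; MAX(a)→h]((R ⋈[d=a] T))) → 1
  T → 4
  (ρ[d/f](γ[f; MAX(a)→h]((R ⋈[d=a] T))) ⋈[h=a] T) → 1
E2 subexpression sizes:
  T → 4
  R → 5
  T → 4
  (R ⋈[d=a] T) → 1
  γ[f; MAX(a)→h]((R ⋈[d=a] T)) → 1
  ρ[d/f](γ[f; MAX(a)→h]((R ⋈[d=a] T))) → 1
  (T ⋈[a=h] ρ[d/f](γ[f; MAX(a)→h]((R ⋈[d=a] T)))) → 1
  π[d,h,a,f]((T ⋈[a=h] ρ[d/f](γ[f; MAX(a)→h]((R ⋈[d=a] T))))) → 1

E1 and E2 produce the same multiset:
d | h | a | f
5 | 4 | 4 | 5

yes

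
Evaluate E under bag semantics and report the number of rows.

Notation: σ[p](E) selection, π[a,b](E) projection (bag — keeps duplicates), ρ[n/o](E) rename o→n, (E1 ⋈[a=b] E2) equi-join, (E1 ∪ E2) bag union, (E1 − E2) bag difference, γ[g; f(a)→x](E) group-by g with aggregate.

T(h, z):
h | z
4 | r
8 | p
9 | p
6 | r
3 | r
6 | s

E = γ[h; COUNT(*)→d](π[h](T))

Stepwise |·|:
  T → 6
  π[h](T) → 6
  γ[h; COUNT(*)→d](π[h](T)) → 5

|E| = 5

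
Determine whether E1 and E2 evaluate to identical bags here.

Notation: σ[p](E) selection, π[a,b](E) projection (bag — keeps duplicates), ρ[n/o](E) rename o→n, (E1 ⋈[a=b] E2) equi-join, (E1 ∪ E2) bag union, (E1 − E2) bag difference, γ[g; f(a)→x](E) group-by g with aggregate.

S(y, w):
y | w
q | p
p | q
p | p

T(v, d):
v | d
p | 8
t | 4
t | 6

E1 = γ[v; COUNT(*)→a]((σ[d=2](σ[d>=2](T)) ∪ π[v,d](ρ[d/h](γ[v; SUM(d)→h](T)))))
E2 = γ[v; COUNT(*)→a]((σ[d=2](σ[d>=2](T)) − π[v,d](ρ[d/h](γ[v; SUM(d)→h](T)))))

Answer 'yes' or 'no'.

E1 row counts bottom-up:
  T → 3
  σ[d>=2](T) → 3
  σ[d=2](σ[d>=2](T)) → 0
  T → 3
  γ[v; SUM(d)→h](T) → 2
  ρ[d/h](γ[v; SUM(d)→h](T)) → 2
  π[v,d](ρ[d/h](γ[v; SUM(d)→h](T))) → 2
  (σ[d=2](σ[d>=2](T)) ∪ π[v,d](ρ[d/h](γ[v; SUM(d)→h](T)))) → 2
  γ[v; COUNT(*)→a]((σ[d=2](σ[d>=2](T)) ∪ π[v,d](ρ[d/h](γ[v; SUM(d)→h](T))))) → 2
E2 row counts bottom-up:
  T → 3
  σ[d>=2](T) → 3
  σ[d=2](σ[d>=2](T)) → 0
  T → 3
  γ[v; SUM(d)→h](T) → 2
  ρ[d/h](γ[v; SUM(d)→h](T)) → 2
  π[v,d](ρ[d/h](γ[v; SUM(d)→h](T))) → 2
  (σ[d=2](σ[d>=2](T)) − π[v,d](ρ[d/h](γ[v; SUM(d)→h](T)))) → 0
  γ[v; COUNT(*)→a]((σ[d=2](σ[d>=2](T)) − π[v,d](ρ[d/h](γ[v; SUM(d)→h](T))))) → 0

E1 result:
v | a
p | 1
t | 1
E2 result:
v | a
(0 rows)
Witness: ('p', 1) appears 1× in E1 but 0× in E2.

no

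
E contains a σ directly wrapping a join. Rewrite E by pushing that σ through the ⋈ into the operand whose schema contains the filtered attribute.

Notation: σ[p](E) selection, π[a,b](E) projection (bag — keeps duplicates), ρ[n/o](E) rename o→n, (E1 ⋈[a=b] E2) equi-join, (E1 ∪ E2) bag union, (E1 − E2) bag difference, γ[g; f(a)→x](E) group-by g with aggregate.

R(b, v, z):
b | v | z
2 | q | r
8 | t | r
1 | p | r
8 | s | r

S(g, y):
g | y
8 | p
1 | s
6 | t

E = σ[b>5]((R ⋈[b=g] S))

σ filters on b, owned by the left side.
E' = (σ[b>5](R) ⋈[b=g] S)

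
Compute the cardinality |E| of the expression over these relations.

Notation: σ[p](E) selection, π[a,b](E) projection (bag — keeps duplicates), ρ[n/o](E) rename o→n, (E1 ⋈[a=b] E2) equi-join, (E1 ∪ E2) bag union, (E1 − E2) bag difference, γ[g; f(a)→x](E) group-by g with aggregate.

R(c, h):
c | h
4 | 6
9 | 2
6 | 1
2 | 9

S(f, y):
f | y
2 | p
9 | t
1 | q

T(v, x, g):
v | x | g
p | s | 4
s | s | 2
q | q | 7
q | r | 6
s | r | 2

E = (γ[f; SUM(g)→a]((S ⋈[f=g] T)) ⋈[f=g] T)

Per-node cardinality:
  S → 3
  T → 5
  (S ⋈[f=g] T) → 2
  γ[f; SUM(g)→a]((S ⋈[f=g] T)) → 1
  T → 5
  (γ[f; SUM(g)→a]((S ⋈[f=g] T)) ⋈[f=g] T) → 2

|E| = 2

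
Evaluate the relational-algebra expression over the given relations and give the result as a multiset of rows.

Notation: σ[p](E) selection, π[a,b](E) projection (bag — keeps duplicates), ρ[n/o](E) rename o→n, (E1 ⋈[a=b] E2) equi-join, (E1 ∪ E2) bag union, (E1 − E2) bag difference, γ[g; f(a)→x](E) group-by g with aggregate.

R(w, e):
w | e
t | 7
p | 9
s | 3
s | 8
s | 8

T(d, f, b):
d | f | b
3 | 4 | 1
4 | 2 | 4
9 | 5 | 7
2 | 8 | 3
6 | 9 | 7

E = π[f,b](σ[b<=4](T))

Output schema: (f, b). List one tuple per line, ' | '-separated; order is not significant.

Per-node cardinality:
  T → 5
  σ[b<=4](T) → 3
  π[f,b](σ[b<=4](T)) → 3

== RESULT ==
f | b
2 | 4
4 | 1
8 | 3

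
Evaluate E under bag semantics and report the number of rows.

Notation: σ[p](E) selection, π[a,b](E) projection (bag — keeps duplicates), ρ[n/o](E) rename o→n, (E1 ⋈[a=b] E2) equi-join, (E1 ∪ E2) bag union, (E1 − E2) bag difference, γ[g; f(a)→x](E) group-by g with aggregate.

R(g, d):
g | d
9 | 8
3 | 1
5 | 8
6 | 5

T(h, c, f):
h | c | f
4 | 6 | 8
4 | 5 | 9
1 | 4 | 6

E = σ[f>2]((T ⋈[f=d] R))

Per-node cardinality:
  T → 3
  R → 4
  (T ⋈[f=d] R) → 2
  σ[f>2]((T ⋈[f=d] R)) → 2

|E| = 2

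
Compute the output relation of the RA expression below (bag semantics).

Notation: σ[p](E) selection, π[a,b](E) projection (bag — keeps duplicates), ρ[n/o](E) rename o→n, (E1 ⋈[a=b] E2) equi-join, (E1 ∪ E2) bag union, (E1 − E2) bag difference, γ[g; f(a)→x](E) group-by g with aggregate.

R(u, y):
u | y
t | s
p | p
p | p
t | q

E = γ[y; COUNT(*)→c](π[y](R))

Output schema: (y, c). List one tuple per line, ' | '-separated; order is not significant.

Row counts bottom-up:
  R → 4
  π[y](R) → 4
  γ[y; COUNT(*)→c](π[y](R)) → 3

== RESULT ==
y | c
p | 2
q | 1
s | 1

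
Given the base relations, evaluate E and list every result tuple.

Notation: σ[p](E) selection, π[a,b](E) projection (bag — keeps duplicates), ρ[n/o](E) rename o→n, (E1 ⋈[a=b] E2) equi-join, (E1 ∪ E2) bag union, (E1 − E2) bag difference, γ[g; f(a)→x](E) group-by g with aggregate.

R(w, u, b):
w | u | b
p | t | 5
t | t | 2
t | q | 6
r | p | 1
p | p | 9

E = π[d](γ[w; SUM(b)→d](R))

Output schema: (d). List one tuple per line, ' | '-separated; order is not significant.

Row counts bottom-up:
  R → 5
  γ[w; SUM(b)→d](R) → 3
  π[d](γ[w; SUM(b)→d](R)) → 3

== RESULT ==
d
1
8
14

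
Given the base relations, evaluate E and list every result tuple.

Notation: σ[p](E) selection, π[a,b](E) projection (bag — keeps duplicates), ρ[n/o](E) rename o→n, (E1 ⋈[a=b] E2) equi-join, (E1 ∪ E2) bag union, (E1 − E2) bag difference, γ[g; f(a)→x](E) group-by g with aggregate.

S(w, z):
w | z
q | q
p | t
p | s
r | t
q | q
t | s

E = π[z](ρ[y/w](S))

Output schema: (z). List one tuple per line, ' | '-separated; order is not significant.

Subexpression sizes:
  S → 6
  ρ[y/w](S) → 6
  π[z](ρ[y/w](S)) → 6

== RESULT ==
z
q
q
s
s
t
t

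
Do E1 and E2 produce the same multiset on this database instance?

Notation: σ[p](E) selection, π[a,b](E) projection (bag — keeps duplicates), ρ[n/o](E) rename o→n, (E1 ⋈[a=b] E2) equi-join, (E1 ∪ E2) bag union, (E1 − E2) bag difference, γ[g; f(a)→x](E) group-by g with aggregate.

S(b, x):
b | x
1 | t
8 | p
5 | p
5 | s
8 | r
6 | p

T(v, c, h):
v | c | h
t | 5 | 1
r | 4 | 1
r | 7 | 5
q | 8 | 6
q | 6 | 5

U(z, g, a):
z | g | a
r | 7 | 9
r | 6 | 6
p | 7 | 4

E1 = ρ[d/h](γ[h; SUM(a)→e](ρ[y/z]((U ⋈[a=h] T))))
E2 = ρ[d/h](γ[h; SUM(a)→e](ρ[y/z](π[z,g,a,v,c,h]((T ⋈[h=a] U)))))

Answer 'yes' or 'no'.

E1 row counts bottom-up:
  U → 3
  T → 5
  (U ⋈[a=h] T) → 1
  ρ[y/z]((U ⋈[a=h] T)) → 1
  γ[h; SUM(a)→e](ρ[y/z]((U ⋈[a=h] T))) → 1
  ρ[d/h](γ[h; SUM(a)→e](ρ[y/z]((U ⋈[a=h] T)))) → 1
E2 row counts bottom-up:
  T → 5
  U → 3
  (T ⋈[h=a] U) → 1
  π[z,g,a,v,c,h]((T ⋈[h=a] U)) → 1
  ρ[y/z](π[z,g,a,v,c,h]((T ⋈[h=a] U))) → 1
  γ[h; SUM(a)→e](ρ[y/z](π[z,g,a,v,c,h]((T ⋈[h=a] U)))) → 1
  ρ[d/h](γ[h; SUM(a)→e](ρ[y/z](π[z,g,a,v,c,h]((T ⋈[h=a] U))))) → 1

E1 and E2 produce the same multiset:
d | e
6 | 6

yes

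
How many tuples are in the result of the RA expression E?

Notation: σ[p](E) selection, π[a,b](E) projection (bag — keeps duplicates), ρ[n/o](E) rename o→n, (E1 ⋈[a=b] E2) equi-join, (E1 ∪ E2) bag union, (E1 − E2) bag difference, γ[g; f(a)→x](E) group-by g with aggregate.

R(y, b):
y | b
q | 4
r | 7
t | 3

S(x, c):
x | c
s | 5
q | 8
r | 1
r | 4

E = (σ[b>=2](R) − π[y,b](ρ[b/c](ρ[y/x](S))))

Subexpression sizes:
  R → 3
  σ[b>=2](R) → 3
  S → 4
  ρ[y/x](S) → 4
  ρ[b/c](ρ[y/x](S)) → 4
  π[y,b](ρ[b/c](ρ[y/x](S))) → 4
  (σ[b>=2](R) − π[y,b](ρ[b/c](ρ[y/x](S)))) → 3

|E| = 3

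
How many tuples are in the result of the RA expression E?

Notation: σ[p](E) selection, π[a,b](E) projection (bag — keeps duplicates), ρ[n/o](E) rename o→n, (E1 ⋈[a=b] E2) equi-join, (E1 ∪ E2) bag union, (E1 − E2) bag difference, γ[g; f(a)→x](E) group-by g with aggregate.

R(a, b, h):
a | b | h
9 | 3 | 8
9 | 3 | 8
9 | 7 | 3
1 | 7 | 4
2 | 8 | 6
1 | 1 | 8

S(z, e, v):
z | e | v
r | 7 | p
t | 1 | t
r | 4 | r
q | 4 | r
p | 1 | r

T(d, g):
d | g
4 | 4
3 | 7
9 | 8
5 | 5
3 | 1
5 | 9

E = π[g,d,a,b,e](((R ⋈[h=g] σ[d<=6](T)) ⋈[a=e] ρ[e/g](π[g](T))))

Subexpression sizes:
  R → 6
  T → 6
  σ[d<=6](T) → 5
  (R ⋈[h=g] σ[d<=6](T)) → 1
  T → 6
  π[g](T) → 6
  ρ[e/g](π[g](T)) → 6
  ((R ⋈[h=g] σ[d<=6](T)) ⋈[a=e] ρ[e/g](π[g](T))) → 1
  π[g,d,a,b,e](((R ⋈[h=g] σ[d<=6](T)) ⋈[a=e] ρ[e/g](π[g](T)))) → 1

|E| = 1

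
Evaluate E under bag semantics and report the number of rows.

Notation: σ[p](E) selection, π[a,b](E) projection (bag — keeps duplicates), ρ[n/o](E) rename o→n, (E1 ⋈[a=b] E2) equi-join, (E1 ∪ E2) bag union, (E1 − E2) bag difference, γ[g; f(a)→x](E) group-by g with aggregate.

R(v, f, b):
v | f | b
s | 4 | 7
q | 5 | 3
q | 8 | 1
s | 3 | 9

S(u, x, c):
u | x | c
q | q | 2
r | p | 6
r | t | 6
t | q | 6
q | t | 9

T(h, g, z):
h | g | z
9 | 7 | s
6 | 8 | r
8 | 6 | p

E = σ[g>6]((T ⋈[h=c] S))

Row counts bottom-up:
  T → 3
  S → 5
  (T ⋈[h=c] S) → 4
  σ[g>6]((T ⋈[h=c] S)) → 4

|E| = 4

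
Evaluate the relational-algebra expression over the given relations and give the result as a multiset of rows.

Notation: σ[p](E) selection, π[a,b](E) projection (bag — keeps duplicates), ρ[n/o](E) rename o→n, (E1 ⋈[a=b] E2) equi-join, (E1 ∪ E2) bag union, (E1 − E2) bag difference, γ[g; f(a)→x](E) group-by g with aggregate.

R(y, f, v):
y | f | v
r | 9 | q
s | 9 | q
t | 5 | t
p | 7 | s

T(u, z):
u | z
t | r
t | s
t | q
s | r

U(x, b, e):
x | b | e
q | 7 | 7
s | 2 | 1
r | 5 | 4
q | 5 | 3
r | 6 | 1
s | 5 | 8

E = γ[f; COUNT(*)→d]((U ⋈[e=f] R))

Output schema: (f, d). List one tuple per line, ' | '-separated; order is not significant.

Stepwise |·|:
  U → 6
  R → 4
  (U ⋈[e=f] R) → 1
  γ[f; COUNT(*)→d]((U ⋈[e=f] R)) → 1

== RESULT ==
f | d
7 | 1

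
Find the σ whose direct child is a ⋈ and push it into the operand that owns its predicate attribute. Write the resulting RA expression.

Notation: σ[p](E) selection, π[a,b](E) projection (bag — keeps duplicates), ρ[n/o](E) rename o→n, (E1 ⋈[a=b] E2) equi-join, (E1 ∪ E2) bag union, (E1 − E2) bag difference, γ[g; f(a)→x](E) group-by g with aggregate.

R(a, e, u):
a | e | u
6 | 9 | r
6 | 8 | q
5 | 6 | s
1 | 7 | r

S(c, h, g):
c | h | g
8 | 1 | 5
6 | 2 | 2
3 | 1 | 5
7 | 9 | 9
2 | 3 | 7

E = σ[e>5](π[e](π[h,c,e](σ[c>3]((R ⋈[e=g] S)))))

σ filters on c, owned by the right side.
E' = σ[e>5](π[e](π[h,c,e]((R ⋈[e=g] σ[c>3](S)))))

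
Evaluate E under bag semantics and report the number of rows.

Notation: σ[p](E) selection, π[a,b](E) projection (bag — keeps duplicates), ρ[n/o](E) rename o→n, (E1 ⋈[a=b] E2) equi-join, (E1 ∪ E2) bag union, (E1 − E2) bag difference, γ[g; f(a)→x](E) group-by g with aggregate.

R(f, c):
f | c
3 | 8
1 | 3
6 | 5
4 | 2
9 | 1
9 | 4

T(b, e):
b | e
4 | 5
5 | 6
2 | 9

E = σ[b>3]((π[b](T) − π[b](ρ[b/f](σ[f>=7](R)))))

Stepwise |·|:
  T → 3
  π[b](T) → 3
  R → 6
  σ[f>=7](R) → 2
  ρ[b/f](σ[f>=7](R)) → 2
  π[b](ρ[b/f](σ[f>=7](R))) → 2
  (π[b](T) − π[b](ρ[b/f](σ[f>=7](R)))) → 3
  σ[b>3]((π[b](T) − π[b](ρ[b/f](σ[f>=7](R))))) → 2

|E| = 2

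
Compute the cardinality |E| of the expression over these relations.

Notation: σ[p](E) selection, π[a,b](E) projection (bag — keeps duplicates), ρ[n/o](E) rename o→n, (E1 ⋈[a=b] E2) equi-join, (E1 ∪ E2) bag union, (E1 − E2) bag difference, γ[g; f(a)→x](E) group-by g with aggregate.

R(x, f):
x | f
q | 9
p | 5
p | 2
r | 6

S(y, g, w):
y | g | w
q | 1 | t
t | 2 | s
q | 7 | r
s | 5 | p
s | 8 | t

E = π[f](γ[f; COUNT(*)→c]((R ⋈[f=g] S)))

Per-node cardinality:
  R → 4
  S → 5
  (R ⋈[f=g] S) → 2
  γ[f; COUNT(*)→c]((R ⋈[f=g] S)) → 2
  π[f](γ[f; COUNT(*)→c]((R ⋈[f=g] S))) → 2

|E| = 2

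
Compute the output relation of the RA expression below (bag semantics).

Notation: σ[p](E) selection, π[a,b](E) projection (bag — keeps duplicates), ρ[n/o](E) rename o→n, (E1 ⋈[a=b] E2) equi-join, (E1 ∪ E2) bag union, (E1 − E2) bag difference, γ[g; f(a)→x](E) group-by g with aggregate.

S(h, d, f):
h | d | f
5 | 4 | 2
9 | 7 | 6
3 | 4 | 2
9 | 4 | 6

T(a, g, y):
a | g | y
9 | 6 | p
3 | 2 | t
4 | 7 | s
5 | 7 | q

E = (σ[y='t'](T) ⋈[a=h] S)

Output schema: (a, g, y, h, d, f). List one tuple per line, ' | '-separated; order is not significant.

Subexpression sizes:
  T → 4
  σ[y='t'](T) → 1
  S → 4
  (σ[y='t'](T) ⋈[a=h] S) → 1

== RESULT ==
a | g | y | h | d | f
3 | 2 | t | 3 | 4 | 2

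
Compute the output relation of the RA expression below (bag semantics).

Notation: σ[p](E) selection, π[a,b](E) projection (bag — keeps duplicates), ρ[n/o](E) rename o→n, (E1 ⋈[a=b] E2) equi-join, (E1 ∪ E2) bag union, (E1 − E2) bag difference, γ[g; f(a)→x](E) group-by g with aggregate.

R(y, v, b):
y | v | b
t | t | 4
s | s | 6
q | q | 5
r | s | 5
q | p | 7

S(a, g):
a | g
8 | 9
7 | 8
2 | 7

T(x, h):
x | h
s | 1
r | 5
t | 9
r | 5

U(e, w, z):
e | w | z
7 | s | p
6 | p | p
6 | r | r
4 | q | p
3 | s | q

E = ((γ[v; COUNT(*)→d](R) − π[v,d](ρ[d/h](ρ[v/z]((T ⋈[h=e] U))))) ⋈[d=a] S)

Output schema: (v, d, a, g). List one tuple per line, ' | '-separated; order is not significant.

Row counts bottom-up:
  R → 5
  γ[v; COUNT(*)→d](R) → 4
  T → 4
  U → 5
  (T ⋈[h=e] U) → 0
  ρ[v/z]((T ⋈[h=e] U)) → 0
  ρ[d/h](ρ[v/z]((T ⋈[h=e] U))) → 0
  π[v,d](ρ[d/h](ρ[v/z]((T ⋈[h=e] U)))) → 0
  (γ[v; COUNT(*)→d](R) − π[v,d](ρ[d/h](ρ[v/z]((T ⋈[h=e] U))))) → 4
  S → 3
  ((γ[v; COUNT(*)→d](R) − π[v,d](ρ[d/h](ρ[v/z]((T ⋈[h=e] U))))) ⋈[d=a] S) → 1

== RESULT ==
v | d | a | g
s | 2 | 2 | 7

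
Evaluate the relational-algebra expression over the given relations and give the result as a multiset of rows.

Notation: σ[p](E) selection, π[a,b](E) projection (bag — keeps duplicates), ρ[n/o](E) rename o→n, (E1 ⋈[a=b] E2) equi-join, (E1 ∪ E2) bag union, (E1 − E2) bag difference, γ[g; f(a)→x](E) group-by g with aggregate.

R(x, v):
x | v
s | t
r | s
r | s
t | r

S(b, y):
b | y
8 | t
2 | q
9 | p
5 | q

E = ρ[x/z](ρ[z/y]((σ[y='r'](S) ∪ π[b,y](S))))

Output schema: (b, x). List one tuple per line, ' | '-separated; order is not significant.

Per-node cardinality:
  S → 4
  σ[y='r'](S) → 0
  S → 4
  π[b,y](S) → 4
  (σ[y='r'](S) ∪ π[b,y](S)) → 4
  ρ[z/y]((σ[y='r'](S) ∪ π[b,y](S))) → 4
  ρ[x/z](ρ[z/y]((σ[y='r'](S) ∪ π[b,y](S)))) → 4

== RESULT ==
b | x
2 | q
5 | q
8 | t
9 | p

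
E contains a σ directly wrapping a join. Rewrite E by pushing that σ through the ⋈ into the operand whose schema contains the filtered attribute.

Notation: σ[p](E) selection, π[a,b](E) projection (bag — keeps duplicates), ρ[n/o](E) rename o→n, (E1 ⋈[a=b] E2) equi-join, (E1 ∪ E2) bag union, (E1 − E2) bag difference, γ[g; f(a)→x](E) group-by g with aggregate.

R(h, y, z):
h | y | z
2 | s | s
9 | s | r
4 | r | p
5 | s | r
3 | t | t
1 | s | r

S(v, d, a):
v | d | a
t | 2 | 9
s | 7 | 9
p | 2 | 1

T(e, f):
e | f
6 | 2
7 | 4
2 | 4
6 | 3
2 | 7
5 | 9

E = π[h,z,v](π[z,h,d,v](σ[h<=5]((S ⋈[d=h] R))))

σ filters on h, owned by the right side.
E' = π[h,z,v](π[z,h,d,v]((S ⋈[d=h] σ[h<=5](R))))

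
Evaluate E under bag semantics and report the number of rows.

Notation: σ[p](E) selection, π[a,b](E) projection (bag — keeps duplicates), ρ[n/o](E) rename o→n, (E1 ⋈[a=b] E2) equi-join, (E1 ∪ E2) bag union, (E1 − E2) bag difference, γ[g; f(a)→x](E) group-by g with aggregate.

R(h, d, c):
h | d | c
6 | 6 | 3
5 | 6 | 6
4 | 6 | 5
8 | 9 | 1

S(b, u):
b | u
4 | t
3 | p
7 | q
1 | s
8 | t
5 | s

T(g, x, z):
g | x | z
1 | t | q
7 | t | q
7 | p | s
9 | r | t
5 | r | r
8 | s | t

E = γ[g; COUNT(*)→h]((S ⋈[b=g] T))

Subexpression sizes:
  S → 6
  T → 6
  (S ⋈[b=g] T) → 5
  γ[g; COUNT(*)→h]((S ⋈[b=g] T)) → 4

|E| = 4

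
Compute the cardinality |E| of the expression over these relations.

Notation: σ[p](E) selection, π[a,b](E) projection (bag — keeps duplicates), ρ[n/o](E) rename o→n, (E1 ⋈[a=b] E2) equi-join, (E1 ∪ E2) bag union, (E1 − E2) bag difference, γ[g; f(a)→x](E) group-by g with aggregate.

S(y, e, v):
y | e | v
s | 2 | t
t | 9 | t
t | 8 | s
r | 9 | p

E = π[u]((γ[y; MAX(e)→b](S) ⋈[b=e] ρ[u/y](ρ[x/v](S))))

Subexpression sizes:
  S → 4
  γ[y; MAX(e)→b](S) → 3
  S → 4
  ρ[x/v](S) → 4
  ρ[u/y](ρ[x/v](S)) → 4
  (γ[y; MAX(e)→b](S) ⋈[b=e] ρ[u/y](ρ[x/v](S))) → 5
  π[u]((γ[y; MAX(e)→b](S) ⋈[b=e] ρ[u/y](ρ[x/v](S)))) → 5

|E| = 5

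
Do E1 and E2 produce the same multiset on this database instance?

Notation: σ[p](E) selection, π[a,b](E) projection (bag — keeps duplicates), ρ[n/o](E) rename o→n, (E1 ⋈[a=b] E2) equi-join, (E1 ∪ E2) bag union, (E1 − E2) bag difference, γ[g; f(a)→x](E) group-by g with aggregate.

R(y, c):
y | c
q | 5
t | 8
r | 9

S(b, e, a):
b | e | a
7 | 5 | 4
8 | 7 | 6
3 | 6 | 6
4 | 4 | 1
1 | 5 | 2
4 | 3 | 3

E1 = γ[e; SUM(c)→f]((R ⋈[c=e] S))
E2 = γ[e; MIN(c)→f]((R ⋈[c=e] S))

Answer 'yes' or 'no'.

E1 subexpression sizes:
  R → 3
  S → 6
  (R ⋈[c=e] S) → 2
  γ[e; SUM(c)→f]((R ⋈[c=e] S)) → 1
E2 subexpression sizes:
  R → 3
  S → 6
  (R ⋈[c=e] S) → 2
  γ[e; MIN(c)→f]((R ⋈[c=e] S)) → 1

E1 result:
e | f
5 | 10
E2 result:
e | f
5 | 5
Witness: (5, 10) appears 1× in E1 but 0× in E2.

no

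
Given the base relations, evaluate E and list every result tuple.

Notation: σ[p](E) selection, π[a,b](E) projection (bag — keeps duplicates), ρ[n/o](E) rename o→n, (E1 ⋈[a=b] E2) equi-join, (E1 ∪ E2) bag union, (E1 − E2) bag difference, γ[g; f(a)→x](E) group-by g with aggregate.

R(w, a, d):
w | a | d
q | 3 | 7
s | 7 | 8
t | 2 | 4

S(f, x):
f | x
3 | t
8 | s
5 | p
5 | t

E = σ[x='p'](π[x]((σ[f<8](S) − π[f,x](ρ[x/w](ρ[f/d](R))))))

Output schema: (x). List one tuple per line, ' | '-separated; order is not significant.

Per-node cardinality:
  S → 4
  σ[f<8](S) → 3
  R → 3
  ρ[f/d](R) → 3
  ρ[x/w](ρ[f/d](R)) → 3
  π[f,x](ρ[x/w](ρ[f/d](R))) → 3
  (σ[f<8](S) − π[f,x](ρ[x/w](ρ[f/d](R)))) → 3
  π[x]((σ[f<8](S) − π[f,x](ρ[x/w](ρ[f/d](R))))) → 3
  σ[x='p'](π[x]((σ[f<8](S) − π[f,x](ρ[x/w](ρ[f/d](R)))))) → 1

== RESULT ==
x
p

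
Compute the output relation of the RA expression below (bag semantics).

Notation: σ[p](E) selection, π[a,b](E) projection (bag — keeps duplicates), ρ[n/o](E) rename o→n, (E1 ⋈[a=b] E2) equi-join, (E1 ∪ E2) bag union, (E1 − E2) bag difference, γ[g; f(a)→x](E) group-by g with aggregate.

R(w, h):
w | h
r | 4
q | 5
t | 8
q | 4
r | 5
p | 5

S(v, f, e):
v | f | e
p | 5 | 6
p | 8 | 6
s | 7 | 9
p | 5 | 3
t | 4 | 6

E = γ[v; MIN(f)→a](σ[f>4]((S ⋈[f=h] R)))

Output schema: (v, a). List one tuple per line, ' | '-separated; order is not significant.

Per-node cardinality:
  S → 5
  R → 6
  (S ⋈[f=h] R) → 9
  σ[f>4]((S ⋈[f=h] R)) → 7
  γ[v; MIN(f)→a](σ[f>4]((S ⋈[f=h] R))) → 1

== RESULT ==
v | a
p | 5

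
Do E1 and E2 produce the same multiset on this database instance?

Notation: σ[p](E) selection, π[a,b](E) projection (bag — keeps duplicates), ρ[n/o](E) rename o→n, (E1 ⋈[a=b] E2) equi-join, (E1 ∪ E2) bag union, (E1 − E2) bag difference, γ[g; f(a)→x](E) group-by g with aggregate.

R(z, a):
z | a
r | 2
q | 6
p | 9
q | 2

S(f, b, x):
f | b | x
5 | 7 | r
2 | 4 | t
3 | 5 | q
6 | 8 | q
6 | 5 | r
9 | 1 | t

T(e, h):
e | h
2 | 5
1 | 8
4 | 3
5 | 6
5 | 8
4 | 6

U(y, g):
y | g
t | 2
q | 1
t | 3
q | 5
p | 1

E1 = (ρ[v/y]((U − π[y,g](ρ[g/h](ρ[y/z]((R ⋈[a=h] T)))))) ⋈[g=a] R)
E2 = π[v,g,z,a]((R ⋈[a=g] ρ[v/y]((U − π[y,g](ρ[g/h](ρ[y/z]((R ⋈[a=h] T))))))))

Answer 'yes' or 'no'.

E1 per-node cardinality:
  U → 5
  R → 4
  T → 6
  (R ⋈[a=h] T) → 2
  ρ[y/z]((R ⋈[a=h] T)) → 2
  ρ[g/h](ρ[y/z]((R ⋈[a=h] T))) → 2
  π[y,g](ρ[g/h](ρ[y/z]((R ⋈[a=h] T)))) → 2
  (U − π[y,g](ρ[g/h](ρ[y/z]((R ⋈[a=h] T))))) → 5
  ρ[v/y]((U − π[y,g](ρ[g/h](ρ[y/z]((R ⋈[a=h] T)))))) → 5
  R → 4
  (ρ[v/y]((U − π[y,g](ρ[g/h](ρ[y/z]((R ⋈[a=h] T)))))) ⋈[g=a] R) → 2
E2 per-node cardinality:
  R → 4
  U → 5
  R → 4
  T → 6
  (R ⋈[a=h] T) → 2
  ρ[y/z]((R ⋈[a=h] T)) → 2
  ρ[g/h](ρ[y/z]((R ⋈[a=h] T))) → 2
  π[y,g](ρ[g/h](ρ[y/z]((R ⋈[a=h] T)))) → 2
  (U − π[y,g](ρ[g/h](ρ[y/z]((R ⋈[a=h] T))))) → 5
  ρ[v/y]((U − π[y,g](ρ[g/h](ρ[y/z]((R ⋈[a=h] T)))))) → 5
  (R ⋈[a=g] ρ[v/y]((U − π[y,g](ρ[g/h](ρ[y/z]((R ⋈[a=h] T))))))) → 2
  π[v,g,z,a]((R ⋈[a=g] ρ[v/y]((U − π[y,g](ρ[g/h](ρ[y/z]((R ⋈[a=h] T)))))))) → 2

E1 and E2 produce the same multiset:
v | g | z | a
t | 2 | q | 2
t | 2 | r | 2

yes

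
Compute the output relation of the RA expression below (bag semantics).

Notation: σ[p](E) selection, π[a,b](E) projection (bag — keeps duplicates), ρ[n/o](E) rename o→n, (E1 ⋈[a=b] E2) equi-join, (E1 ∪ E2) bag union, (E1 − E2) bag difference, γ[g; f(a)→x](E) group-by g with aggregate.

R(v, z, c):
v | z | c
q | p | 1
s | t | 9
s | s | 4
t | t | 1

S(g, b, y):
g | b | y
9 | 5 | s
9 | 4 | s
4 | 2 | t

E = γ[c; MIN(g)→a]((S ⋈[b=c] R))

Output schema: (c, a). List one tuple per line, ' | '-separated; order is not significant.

Subexpression sizes:
  S → 3
  R → 4
  (S ⋈[b=c] R) → 1
  γ[c; MIN(g)→a]((S ⋈[b=c] R)) → 1

== RESULT ==
c | a
4 | 9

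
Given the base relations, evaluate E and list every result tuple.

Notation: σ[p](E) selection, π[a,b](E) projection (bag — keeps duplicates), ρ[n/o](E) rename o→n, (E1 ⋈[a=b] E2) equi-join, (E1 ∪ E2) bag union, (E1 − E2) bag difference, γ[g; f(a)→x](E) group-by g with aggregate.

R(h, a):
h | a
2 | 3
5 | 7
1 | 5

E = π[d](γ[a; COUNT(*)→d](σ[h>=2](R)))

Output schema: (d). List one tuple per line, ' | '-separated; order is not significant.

Subexpression sizes:
  R → 3
  σ[h>=2](R) → 2
  γ[a; COUNT(*)→d](σ[h>=2](R)) → 2
  π[d](γ[a; COUNT(*)→d](σ[h>=2](R))) → 2

== RESULT ==
d
1
1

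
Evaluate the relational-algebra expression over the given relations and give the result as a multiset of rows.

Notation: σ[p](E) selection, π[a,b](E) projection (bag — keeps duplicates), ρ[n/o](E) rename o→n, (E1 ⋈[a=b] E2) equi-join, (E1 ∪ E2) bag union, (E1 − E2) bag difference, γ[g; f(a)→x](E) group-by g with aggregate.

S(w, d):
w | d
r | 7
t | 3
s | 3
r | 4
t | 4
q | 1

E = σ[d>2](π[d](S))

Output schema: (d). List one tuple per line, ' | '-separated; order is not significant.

Row counts bottom-up:
  S → 6
  π[d](S) → 6
  σ[d>2](π[d](S)) → 5

== RESULT ==
d
3
3
4
4
7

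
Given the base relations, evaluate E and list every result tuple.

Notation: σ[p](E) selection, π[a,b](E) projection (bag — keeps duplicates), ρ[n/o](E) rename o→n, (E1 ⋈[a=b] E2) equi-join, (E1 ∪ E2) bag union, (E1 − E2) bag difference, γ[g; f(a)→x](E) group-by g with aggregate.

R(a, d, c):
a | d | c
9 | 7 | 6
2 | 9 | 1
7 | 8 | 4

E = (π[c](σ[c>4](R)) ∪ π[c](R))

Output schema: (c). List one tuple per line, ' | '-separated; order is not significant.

Subexpression sizes:
  R → 3
  σ[c>4](R) → 1
  π[c](σ[c>4](R)) → 1
  R → 3
  π[c](R) → 3
  (π[c](σ[c>4](R)) ∪ π[c](R)) → 4

== RESULT ==
c
1
4
6
6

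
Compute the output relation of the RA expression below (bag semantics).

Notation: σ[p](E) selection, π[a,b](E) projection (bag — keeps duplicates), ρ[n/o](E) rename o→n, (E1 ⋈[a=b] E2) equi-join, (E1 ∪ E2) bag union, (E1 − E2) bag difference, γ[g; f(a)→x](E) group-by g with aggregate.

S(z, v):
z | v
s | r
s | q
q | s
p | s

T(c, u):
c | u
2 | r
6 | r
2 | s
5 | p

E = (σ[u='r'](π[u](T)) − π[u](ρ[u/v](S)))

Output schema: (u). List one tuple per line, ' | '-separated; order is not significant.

Subexpression sizes:
  T → 4
  π[u](T) → 4
  σ[u='r'](π[u](T)) → 2
  S → 4
  ρ[u/v](S) → 4
  π[u](ρ[u/v](S)) → 4
  (σ[u='r'](π[u](T)) − π[u](ρ[u/v](S))) → 1

== RESULT ==
u
r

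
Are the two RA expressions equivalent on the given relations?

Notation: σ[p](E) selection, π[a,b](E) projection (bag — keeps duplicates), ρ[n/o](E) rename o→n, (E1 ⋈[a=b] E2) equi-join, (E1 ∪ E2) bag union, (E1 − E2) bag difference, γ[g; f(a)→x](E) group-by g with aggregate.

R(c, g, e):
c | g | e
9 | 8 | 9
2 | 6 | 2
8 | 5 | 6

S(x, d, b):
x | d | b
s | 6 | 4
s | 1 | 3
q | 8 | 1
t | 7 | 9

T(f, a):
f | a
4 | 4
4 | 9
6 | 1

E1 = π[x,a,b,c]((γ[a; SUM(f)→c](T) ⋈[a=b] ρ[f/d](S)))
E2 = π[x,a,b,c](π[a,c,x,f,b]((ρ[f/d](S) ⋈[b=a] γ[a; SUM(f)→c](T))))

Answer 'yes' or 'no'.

E1 stepwise |·|:
  T → 3
  γ[a; SUM(f)→c](T) → 3
  S → 4
  ρ[f/d](S) → 4
  (γ[a; SUM(f)→c](T) ⋈[a=b] ρ[f/d](S)) → 3
  π[x,a,b,c]((γ[a; SUM(f)→c](T) ⋈[a=b] ρ[f/d](S))) → 3
E2 stepwise |·|:
  S → 4
  ρ[f/d](S) → 4
  T → 3
  γ[a; SUM(f)→c](T) → 3
  (ρ[f/d](S) ⋈[b=a] γ[a; SUM(f)→c](T)) → 3
  π[a,c,x,f,b]((ρ[f/d](S) ⋈[b=a] γ[a; SUM(f)→c](T))) → 3
  π[x,a,b,c](π[a,c,x,f,b]((ρ[f/d](S) ⋈[b=a] γ[a; SUM(f)→c](T)))) → 3

E1 and E2 produce the same multiset:
x | a | b | c
q | 1 | 1 | 6
s | 4 | 4 | 4
t | 9 | 9 | 4

yes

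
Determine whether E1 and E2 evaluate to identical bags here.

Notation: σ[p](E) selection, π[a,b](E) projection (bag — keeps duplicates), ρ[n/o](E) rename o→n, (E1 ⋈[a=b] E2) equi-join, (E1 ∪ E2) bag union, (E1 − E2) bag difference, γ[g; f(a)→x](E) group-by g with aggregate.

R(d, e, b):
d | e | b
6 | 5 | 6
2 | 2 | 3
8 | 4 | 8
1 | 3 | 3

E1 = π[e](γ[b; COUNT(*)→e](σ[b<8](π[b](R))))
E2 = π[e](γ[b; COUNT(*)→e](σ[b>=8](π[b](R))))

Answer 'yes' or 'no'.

E1 subexpression sizes:
  R → 4
  π[b](R) → 4
  σ[b<8](π[b](R)) → 3
  γ[b; COUNT(*)→e](σ[b<8](π[b](R))) → 2
  π[e](γ[b; COUNT(*)→e](σ[b<8](π[b](R)))) → 2
E2 subexpression sizes:
  R → 4
  π[b](R) → 4
  σ[b>=8](π[b](R)) → 1
  γ[b; COUNT(*)→e](σ[b>=8](π[b](R))) → 1
  π[e](γ[b; COUNT(*)→e](σ[b>=8](π[b](R)))) → 1

E1 result:
e
1
2
E2 result:
e
1
Witness: (2,) appears 1× in E1 but 0× in E2.

no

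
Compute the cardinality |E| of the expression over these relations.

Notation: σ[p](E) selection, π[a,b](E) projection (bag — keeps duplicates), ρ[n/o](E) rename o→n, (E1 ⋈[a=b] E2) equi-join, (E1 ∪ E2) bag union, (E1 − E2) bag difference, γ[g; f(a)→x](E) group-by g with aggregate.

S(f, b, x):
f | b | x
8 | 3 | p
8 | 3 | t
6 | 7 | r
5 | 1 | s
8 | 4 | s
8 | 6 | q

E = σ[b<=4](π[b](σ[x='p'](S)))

Row counts bottom-up:
  S → 6
  σ[x='p'](S) → 1
  π[b](σ[x='p'](S)) → 1
  σ[b<=4](π[b](σ[x='p'](S))) → 1

|E| = 1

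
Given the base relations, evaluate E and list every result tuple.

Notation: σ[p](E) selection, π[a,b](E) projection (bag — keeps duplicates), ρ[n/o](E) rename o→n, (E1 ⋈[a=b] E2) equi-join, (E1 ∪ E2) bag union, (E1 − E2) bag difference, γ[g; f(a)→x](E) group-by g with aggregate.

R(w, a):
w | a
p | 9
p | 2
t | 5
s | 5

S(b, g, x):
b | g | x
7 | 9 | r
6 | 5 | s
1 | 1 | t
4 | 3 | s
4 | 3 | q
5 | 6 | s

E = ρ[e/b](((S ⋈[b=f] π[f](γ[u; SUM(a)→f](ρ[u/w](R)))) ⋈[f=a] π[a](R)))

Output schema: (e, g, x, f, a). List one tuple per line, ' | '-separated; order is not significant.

Stepwise |·|:
  S → 6
  R → 4
  ρ[u/w](R) → 4
  γ[u; SUM(a)→f](ρ[u/w](R)) → 3
  π[f](γ[u; SUM(a)→f](ρ[u/w](R))) → 3
  (S ⋈[b=f] π[f](γ[u; SUM(a)→f](ρ[u/w](R)))) → 2
  R → 4
  π[a](R) → 4
  ((S ⋈[b=f] π[f](γ[u; SUM(a)→f](ρ[u/w](R)))) ⋈[f=a] π[a](R)) → 4
  ρ[e/b](((S ⋈[b=f] π[f](γ[u; SUM(a)→f](ρ[u/w](R)))) ⋈[f=a] π[a](R))) → 4

== RESULT ==
e | g | x | f | a
5 | 6 | s | 5 | 5
5 | 6 | s | 5 | 5
5 | 6 | s | 5 | 5
5 | 6 | s | 5 | 5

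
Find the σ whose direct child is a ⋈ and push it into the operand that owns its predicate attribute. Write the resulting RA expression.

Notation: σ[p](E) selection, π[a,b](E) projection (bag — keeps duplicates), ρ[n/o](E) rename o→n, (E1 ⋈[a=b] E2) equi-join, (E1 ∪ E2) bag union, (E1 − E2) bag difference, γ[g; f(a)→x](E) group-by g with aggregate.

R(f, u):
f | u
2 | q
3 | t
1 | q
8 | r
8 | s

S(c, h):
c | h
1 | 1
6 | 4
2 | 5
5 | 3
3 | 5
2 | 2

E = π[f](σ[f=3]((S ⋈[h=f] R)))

σ filters on f, owned by the right side.
E' = π[f]((S ⋈[h=f] σ[f=3](R)))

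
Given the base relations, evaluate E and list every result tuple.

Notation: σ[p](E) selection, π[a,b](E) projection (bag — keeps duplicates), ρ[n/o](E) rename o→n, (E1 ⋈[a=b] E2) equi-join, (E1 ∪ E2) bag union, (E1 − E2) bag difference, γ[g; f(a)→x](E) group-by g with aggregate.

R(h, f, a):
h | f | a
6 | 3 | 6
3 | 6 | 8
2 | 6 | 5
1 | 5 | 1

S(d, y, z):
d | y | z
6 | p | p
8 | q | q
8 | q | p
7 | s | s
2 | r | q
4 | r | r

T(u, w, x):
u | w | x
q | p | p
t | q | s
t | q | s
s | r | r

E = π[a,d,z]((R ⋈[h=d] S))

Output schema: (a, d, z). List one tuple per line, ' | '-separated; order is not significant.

Row counts bottom-up:
  R → 4
  S → 6
  (R ⋈[h=d] S) → 2
  π[a,d,z]((R ⋈[h=d] S)) → 2

== RESULT ==
a | d | z
5 | 2 | q
6 | 6 | p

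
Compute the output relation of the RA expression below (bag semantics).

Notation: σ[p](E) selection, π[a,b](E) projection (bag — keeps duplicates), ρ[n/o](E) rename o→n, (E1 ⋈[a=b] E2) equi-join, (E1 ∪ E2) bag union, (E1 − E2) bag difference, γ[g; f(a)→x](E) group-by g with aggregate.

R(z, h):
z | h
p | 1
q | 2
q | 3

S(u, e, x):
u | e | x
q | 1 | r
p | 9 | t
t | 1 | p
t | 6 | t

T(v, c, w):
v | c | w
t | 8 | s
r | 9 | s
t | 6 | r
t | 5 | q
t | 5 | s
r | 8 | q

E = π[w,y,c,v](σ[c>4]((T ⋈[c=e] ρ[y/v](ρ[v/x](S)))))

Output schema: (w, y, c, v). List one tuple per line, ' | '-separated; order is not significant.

Subexpression sizes:
  T → 6
  S → 4
  ρ[v/x](S) → 4
  ρ[y/v](ρ[v/x](S)) → 4
  (T ⋈[c=e] ρ[y/v](ρ[v/x](S))) → 2
  σ[c>4]((T ⋈[c=e] ρ[y/v](ρ[v/x](S)))) → 2
  π[w,y,c,v](σ[c>4]((T ⋈[c=e] ρ[y/v](ρ[v/x](S))))) → 2

== RESULT ==
w | y | c | v
r | t | 6 | t
s | t | 9 | r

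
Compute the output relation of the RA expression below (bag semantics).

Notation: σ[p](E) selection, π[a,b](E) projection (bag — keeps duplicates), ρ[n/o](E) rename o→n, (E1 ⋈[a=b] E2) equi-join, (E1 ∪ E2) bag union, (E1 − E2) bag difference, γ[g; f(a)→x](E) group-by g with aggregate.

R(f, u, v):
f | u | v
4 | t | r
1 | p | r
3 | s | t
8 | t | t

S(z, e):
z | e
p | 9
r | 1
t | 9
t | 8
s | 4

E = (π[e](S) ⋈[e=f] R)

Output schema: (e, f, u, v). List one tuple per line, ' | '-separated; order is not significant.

Subexpression sizes:
  S → 5
  π[e](S) → 5
  R → 4
  (π[e](S) ⋈[e=f] R) → 3

== RESULT ==
e | f | u | v
1 | 1 | p | r
4 | 4 | t | r
8 | 8 | t | t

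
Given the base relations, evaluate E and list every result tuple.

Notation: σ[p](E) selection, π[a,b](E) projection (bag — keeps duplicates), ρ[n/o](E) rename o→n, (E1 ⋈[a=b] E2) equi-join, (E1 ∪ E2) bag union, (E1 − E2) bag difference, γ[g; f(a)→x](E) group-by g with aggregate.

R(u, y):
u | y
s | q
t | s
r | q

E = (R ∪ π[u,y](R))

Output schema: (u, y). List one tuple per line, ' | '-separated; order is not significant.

Row counts bottom-up:
  R → 3
  R → 3
  π[u,y](R) → 3
  (R ∪ π[u,y](R)) → 6

== RESULT ==
u | y
r | q
r | q
s | q
s | q
t | s
t | s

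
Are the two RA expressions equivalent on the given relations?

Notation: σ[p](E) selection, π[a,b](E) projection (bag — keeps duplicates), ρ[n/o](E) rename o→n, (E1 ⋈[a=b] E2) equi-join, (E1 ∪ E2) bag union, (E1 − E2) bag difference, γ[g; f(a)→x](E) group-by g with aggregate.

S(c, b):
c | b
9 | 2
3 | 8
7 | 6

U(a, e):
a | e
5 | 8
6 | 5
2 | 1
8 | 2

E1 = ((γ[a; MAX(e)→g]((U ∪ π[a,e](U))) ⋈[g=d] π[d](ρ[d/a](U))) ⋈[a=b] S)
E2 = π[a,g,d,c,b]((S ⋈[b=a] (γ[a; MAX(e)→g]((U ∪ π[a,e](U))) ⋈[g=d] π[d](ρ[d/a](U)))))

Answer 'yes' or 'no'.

E1 subexpression sizes:
  U → 4
  U → 4
  π[a,e](U) → 4
  (U ∪ π[a,e](U)) → 8
  γ[a; MAX(e)→g]((U ∪ π[a,e](U))) → 4
  U → 4
  ρ[d/a](U) → 4
  π[d](ρ[d/a](U)) → 4
  (γ[a; MAX(e)→g]((U ∪ π[a,e](U))) ⋈[g=d] π[d](ρ[d/a](U))) → 3
  S → 3
  ((γ[a; MAX(e)→g]((U ∪ π[a,e](U))) ⋈[g=d] π[d](ρ[d/a](U))) ⋈[a=b] S) → 2
E2 subexpression sizes:
  S → 3
  U → 4
  U → 4
  π[a,e](U) → 4
  (U ∪ π[a,e](U)) → 8
  γ[a; MAX(e)→g]((U ∪ π[a,e](U))) → 4
  U → 4
  ρ[d/a](U) → 4
  π[d](ρ[d/a](U)) → 4
  (γ[a; MAX(e)→g]((U ∪ π[a,e](U))) ⋈[g=d] π[d](ρ[d/a](U))) → 3
  (S ⋈[b=a] (γ[a; MAX(e)→g]((U ∪ π[a,e](U))) ⋈[g=d] π[d](ρ[d/a](U)))) → 2
  π[a,g,d,c,b]((S ⋈[b=a] (γ[a; MAX(e)→g]((U ∪ π[a,e](U))) ⋈[g=d] π[d](ρ[d/a](U))))) → 2

E1 and E2 produce the same multiset:
a | g | d | c | b
6 | 5 | 5 | 7 | 6
8 | 2 | 2 | 3 | 8

yes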